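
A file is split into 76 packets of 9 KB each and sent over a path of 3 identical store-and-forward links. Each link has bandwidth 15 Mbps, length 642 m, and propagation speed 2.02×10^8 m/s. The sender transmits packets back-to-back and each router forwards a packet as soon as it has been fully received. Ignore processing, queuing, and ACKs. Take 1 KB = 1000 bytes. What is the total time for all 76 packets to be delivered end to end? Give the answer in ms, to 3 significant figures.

374 ms

Per-hop transmission t_tx = L/R = 72000/15000000 = 4.8 ms.
Per-hop propagation t_prop = 642/202000000 = 0.00317822 ms.
Pipeline fill: first packet needs 3·t_tx to clear all hops; remaining 75 packets each add one t_tx.
Total = (3+76-1)·t_tx + 3·t_prop = 78·4.8 + 3·0.00317822 = 374 ms.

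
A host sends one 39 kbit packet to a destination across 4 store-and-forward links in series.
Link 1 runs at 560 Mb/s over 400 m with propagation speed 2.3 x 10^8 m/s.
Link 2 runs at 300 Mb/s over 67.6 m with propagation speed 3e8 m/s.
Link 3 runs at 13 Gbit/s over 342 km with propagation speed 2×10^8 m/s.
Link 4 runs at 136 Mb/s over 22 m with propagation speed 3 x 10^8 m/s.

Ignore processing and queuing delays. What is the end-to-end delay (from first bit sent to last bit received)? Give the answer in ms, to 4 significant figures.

2.201 ms

L = 39000 bits.
Transmission delays (L/R per hop): 0.0696429, 0.13, 0.003, 0.286765 ms; sum = 0.489408 ms.
Propagation delays (d/s per hop): 0.00173913, 0.000225333, 1.71, 7.33333e-05 ms; sum = 1.71204 ms.
End-to-end = 2.201 ms.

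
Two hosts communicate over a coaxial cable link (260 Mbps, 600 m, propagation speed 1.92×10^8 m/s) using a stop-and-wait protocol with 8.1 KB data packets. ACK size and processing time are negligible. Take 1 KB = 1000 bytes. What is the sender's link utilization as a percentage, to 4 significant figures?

t_tx = L/R = 64800/260000000 = 0.000249231 s.
t_prop = 600/192000000 = 3.125e-06 s; RTT = 6.25e-06 s.
Cycle = t_tx + RTT = 0.000255481 s.
Utilization = t_tx / cycle = 0.000249231/0.000255481 = 97.55 %.

97.55 %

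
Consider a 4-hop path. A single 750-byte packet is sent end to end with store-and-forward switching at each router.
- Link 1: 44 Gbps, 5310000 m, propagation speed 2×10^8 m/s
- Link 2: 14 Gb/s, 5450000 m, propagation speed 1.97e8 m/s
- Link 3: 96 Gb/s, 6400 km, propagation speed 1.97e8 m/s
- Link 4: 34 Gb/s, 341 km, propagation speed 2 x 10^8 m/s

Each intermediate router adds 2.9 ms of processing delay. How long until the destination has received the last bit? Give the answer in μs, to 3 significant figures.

L = 750 × 8 = 6000 bits.
Transmission delays (L/R per hop): 0.136364, 0.428571, 0.0625, 0.176471 μs; sum = 0.803906 μs.
Propagation delays (d/s per hop): 26550, 27665, 32487.3, 1705 μs; sum = 88407.3 μs.
Processing at 3 router(s): 3 × 2.9 ms = 8700 μs.
End-to-end = 97100 μs.

97100 μs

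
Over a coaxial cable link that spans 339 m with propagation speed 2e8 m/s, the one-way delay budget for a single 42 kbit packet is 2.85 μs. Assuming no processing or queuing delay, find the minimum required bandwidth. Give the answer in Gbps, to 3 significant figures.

Propagation delay = 339 / 200000000 = 1.695 μs.
Transmission budget = 2.85 − 1.695 = 1.155 μs.
R ≥ L / t_tx = 42000 bits / 1.155e-06 s = 36.4 Gbps.

36.4 Gbps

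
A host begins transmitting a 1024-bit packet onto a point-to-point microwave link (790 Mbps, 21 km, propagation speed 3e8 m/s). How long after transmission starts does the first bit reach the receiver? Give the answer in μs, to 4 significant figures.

70.00 μs

First bit experiences only propagation delay: d/s = 21000/300000000 = 70.00 μs.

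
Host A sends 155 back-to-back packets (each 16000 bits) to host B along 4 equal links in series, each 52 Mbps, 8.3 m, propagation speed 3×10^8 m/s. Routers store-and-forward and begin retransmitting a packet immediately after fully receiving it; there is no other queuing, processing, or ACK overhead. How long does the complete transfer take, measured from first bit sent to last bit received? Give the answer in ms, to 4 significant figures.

48.62 ms

Per-hop transmission t_tx = L/R = 16000/52000000 = 0.307692 ms.
Per-hop propagation t_prop = 8.3/300000000 = 2.76667e-05 ms.
Pipeline fill: first packet needs 4·t_tx to clear all hops; remaining 154 packets each add one t_tx.
Total = (4+155-1)·t_tx + 4·t_prop = 158·0.307692 + 4·2.76667e-05 = 48.62 ms.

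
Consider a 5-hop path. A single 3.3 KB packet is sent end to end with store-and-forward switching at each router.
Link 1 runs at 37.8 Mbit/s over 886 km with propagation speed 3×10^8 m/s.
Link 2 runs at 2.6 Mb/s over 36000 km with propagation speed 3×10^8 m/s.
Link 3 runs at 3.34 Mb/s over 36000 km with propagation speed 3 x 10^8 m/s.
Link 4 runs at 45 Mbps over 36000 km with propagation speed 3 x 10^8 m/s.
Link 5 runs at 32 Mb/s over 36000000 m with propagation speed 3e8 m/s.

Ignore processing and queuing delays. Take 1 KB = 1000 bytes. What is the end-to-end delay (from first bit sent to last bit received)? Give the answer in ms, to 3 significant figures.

503 ms

L = 26400 bits.
Transmission delays (L/R per hop): 0.698413, 10.1538, 7.90419, 0.586667, 0.825 ms; sum = 20.1681 ms.
Propagation delays (d/s per hop): 2.95333, 120, 120, 120, 120 ms; sum = 482.953 ms.
End-to-end = 503 ms.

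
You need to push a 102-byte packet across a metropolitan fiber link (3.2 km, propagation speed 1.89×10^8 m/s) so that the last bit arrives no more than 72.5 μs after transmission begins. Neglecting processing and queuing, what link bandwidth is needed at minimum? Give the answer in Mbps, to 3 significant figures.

L = 816 bits.
Propagation delay = 3200 / 189000000 = 16.9312 μs.
Transmission budget = 72.5 − 16.9312 = 55.5688 μs.
R ≥ L / t_tx = 816 bits / 5.55688e-05 s = 14.7 Mbps.

14.7 Mbps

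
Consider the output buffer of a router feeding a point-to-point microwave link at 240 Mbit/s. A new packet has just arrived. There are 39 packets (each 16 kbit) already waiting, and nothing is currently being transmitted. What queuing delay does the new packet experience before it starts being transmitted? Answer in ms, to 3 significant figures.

2.60 ms

Each queued packet: L/R = 16000/240000000 = 0.0666667 ms.
39 queued → 2.6 ms.
Queuing delay = 2.60 ms.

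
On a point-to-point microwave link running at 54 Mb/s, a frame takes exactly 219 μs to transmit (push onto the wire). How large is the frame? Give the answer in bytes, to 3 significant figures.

1480 bytes

L = R × t_tx = 54000000 b/s × 0.000219 s = 11826 bits.
In bytes: 11826 / 8 = 1480 bytes.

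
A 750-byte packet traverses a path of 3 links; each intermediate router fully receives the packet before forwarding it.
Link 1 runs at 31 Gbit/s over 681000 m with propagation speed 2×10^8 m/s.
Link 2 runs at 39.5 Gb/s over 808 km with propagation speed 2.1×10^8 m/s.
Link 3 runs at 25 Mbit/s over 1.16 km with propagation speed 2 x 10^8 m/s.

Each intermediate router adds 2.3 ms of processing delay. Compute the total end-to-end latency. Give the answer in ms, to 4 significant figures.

L = 750 × 8 = 6000 bits.
Transmission delays (L/R per hop): 0.000193548, 0.000151899, 0.24 ms; sum = 0.240345 ms.
Propagation delays (d/s per hop): 3.405, 3.84762, 0.0058 ms; sum = 7.25842 ms.
Processing at 2 router(s): 2 × 2.3 ms = 4.6 ms.
End-to-end = 12.10 ms.

12.10 ms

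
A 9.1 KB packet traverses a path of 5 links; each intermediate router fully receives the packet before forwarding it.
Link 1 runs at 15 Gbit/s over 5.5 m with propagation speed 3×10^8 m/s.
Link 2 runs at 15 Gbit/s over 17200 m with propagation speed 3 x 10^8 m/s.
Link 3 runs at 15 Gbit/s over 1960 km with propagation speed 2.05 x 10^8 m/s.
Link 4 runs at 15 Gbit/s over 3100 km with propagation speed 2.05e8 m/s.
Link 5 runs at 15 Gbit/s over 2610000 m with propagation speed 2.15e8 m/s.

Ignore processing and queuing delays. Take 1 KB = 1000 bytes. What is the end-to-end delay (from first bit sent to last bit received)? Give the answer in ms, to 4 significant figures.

36.90 ms

L = 72800 bits.
Transmission delay per hop = L/R = 72800/15000000000 = 0.00485333 ms; 5 hops → 0.0242667 ms.
Propagation delays (d/s per hop): 1.83333e-05, 0.0573333, 9.56098, 15.122, 12.1395 ms; sum = 36.8798 ms.
End-to-end = 36.90 ms.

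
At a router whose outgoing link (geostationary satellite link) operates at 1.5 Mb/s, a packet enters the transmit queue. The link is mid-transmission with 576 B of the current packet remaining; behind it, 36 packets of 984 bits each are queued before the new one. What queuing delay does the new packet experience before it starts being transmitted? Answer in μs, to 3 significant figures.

Each queued packet: L/R = 984/1500000 = 656 μs.
36 queued → 23616 μs.
Plus remaining 4608 bits of current packet: 3072 μs.
Queuing delay = 26700 μs.

26700 μs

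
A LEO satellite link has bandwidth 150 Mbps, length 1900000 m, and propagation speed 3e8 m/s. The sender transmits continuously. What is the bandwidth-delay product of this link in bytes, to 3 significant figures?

Propagation delay = 1900000 / 300000000 = 0.00633333 s.
BDP = R × t_prop = 150000000 × 0.00633333 = 950000 bits.
In bytes: 950000/8 = 119000 bytes.

119000 bytes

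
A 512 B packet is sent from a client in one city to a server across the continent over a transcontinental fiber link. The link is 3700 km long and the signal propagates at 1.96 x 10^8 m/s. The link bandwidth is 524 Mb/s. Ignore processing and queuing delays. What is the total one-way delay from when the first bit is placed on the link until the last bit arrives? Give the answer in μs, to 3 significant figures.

18900 μs

L = 512 × 8 = 4096 bits.
Transmission delay = L/R = 4096 / 524000000 = 7.81679 μs.
Propagation delay = d/s = 3700000 m / 196000000 m/s = 18877.6 μs.
Total = 18900 μs.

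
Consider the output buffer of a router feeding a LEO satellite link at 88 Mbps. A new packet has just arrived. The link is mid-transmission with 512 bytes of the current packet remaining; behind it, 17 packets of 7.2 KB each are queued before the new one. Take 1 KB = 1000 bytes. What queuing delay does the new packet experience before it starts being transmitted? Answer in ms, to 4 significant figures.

Each queued packet: L/R = 57600/88000000 = 0.654545 ms.
17 queued → 11.1273 ms.
Plus remaining 4096 bits of current packet: 0.0465455 ms.
Queuing delay = 11.17 ms.

11.17 ms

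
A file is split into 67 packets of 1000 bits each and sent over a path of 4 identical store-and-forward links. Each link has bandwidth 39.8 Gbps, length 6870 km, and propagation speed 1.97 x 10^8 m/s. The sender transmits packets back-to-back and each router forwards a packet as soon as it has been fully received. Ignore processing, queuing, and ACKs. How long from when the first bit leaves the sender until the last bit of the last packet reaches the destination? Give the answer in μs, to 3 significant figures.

Per-hop transmission t_tx = L/R = 1000/39800000000 = 0.0251256 μs.
Per-hop propagation t_prop = 6870000/197000000 = 34873.1 μs.
Pipeline fill: first packet needs 4·t_tx to clear all hops; remaining 66 packets each add one t_tx.
Total = (4+67-1)·t_tx + 4·t_prop = 70·0.0251256 + 4·34873.1 = 139000 μs.

139000 μs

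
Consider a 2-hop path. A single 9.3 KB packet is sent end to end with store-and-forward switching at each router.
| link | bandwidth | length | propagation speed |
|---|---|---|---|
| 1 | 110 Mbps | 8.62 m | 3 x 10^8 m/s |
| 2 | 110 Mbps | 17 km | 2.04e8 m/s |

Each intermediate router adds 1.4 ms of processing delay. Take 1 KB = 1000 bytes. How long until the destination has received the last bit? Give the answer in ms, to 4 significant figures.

2.836 ms

L = 74400 bits.
Transmission delay per hop = L/R = 74400/110000000 = 0.676364 ms; 2 hops → 1.35273 ms.
Propagation delays (d/s per hop): 2.87333e-05, 0.0833333 ms; sum = 0.0833621 ms.
Processing at 1 router(s): 1 × 1.4 ms = 1.4 ms.
End-to-end = 2.836 ms.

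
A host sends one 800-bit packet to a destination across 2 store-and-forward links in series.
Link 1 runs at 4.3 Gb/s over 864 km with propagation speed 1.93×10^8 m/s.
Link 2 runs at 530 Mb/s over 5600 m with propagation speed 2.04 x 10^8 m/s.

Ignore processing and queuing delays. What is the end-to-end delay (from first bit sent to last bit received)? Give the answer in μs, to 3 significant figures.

4510 μs

Transmission delays (L/R per hop): 0.186047, 1.50943 μs; sum = 1.69548 μs.
Propagation delays (d/s per hop): 4476.68, 27.451 μs; sum = 4504.13 μs.
End-to-end = 4510 μs.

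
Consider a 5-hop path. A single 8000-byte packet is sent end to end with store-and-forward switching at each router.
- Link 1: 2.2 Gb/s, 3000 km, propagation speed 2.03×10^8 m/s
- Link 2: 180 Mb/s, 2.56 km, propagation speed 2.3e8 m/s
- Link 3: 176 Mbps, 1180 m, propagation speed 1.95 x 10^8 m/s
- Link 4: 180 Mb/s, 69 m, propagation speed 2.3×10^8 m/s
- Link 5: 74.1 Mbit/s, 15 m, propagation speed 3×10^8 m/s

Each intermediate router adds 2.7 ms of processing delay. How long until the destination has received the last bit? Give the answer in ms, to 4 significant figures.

27.56 ms

L = 8000 × 8 = 64000 bits.
Transmission delays (L/R per hop): 0.0290909, 0.355556, 0.363636, 0.355556, 0.863698 ms; sum = 1.96754 ms.
Propagation delays (d/s per hop): 14.7783, 0.0111304, 0.00605128, 0.0003, 5e-05 ms; sum = 14.7959 ms.
Processing at 4 router(s): 4 × 2.7 ms = 10.8 ms.
End-to-end = 27.56 ms.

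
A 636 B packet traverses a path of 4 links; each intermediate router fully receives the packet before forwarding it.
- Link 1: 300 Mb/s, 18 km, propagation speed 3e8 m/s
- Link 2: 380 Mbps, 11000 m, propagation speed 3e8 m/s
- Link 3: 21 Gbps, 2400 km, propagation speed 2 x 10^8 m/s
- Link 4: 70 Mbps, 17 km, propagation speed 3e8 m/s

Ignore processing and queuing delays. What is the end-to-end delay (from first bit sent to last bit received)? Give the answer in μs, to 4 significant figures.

12260 μs

L = 636 × 8 = 5088 bits.
Transmission delays (L/R per hop): 16.96, 13.3895, 0.242286, 72.6857 μs; sum = 103.277 μs.
Propagation delays (d/s per hop): 60, 36.6667, 12000, 56.6667 μs; sum = 12153.3 μs.
End-to-end = 12260 μs.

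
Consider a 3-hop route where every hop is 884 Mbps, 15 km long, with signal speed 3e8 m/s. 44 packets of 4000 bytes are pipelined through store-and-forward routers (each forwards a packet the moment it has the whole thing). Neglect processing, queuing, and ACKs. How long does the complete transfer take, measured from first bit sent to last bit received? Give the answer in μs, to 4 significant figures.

Per-hop transmission t_tx = L/R = 32000/884000000 = 36.1991 μs.
Per-hop propagation t_prop = 15000/300000000 = 50 μs.
Pipeline fill: first packet needs 3·t_tx to clear all hops; remaining 43 packets each add one t_tx.
Total = (3+44-1)·t_tx + 3·t_prop = 46·36.1991 + 3·50 = 1815 μs.

1815 μs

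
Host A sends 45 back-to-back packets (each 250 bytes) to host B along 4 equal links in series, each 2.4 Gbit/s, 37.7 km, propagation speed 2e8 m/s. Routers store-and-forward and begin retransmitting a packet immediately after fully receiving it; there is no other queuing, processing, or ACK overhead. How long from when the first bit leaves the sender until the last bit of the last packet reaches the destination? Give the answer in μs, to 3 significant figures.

794 μs

Per-hop transmission t_tx = L/R = 2000/2400000000 = 0.833333 μs.
Per-hop propagation t_prop = 37700/200000000 = 188.5 μs.
Pipeline fill: first packet needs 4·t_tx to clear all hops; remaining 44 packets each add one t_tx.
Total = (4+45-1)·t_tx + 4·t_prop = 48·0.833333 + 4·188.5 = 794 μs.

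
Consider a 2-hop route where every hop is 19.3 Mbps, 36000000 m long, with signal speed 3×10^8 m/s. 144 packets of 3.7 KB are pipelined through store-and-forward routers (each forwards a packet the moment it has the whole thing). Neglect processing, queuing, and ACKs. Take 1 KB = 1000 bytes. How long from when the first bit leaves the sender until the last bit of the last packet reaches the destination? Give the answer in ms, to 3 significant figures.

462 ms

Per-hop transmission t_tx = L/R = 29600/19300000 = 1.53368 ms.
Per-hop propagation t_prop = 36000000/300000000 = 120 ms.
Pipeline fill: first packet needs 2·t_tx to clear all hops; remaining 143 packets each add one t_tx.
Total = (2+144-1)·t_tx + 2·t_prop = 145·1.53368 + 2·120 = 462 ms.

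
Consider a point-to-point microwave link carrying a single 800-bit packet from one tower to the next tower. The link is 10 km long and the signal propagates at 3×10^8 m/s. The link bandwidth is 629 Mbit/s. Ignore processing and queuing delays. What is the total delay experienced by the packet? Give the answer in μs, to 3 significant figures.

Transmission delay = L/R = 800 / 629000000 = 1.27186 μs.
Propagation delay = d/s = 10000 m / 300000000 m/s = 33.3333 μs.
Total = 34.6 μs.

34.6 μs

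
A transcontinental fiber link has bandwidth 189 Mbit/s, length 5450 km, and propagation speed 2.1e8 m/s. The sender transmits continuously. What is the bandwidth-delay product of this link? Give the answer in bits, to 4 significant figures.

4905000 bits

Propagation delay = 5450000 / 210000000 = 0.0259524 s.
BDP = R × t_prop = 189000000 × 0.0259524 = 4905000 bits.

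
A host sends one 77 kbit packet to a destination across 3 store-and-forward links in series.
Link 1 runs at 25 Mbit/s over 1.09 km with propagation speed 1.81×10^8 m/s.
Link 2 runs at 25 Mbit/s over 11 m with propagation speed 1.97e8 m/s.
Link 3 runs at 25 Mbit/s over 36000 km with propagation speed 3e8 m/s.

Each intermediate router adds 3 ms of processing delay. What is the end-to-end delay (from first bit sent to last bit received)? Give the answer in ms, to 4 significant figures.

135.2 ms

L = 77000 bits.
Transmission delay per hop = L/R = 77000/25000000 = 3.08 ms; 3 hops → 9.24 ms.
Propagation delays (d/s per hop): 0.0060221, 5.58376e-05, 120 ms; sum = 120.006 ms.
Processing at 2 router(s): 2 × 3 ms = 6 ms.
End-to-end = 135.2 ms.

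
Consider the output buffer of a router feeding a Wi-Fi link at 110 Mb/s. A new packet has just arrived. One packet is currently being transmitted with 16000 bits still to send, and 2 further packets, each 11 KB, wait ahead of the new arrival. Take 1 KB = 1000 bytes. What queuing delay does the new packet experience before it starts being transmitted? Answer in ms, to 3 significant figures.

Each queued packet: L/R = 88000/110000000 = 0.8 ms.
2 queued → 1.6 ms.
Plus remaining 16000 bits of current packet: 0.145455 ms.
Queuing delay = 1.75 ms.

1.75 ms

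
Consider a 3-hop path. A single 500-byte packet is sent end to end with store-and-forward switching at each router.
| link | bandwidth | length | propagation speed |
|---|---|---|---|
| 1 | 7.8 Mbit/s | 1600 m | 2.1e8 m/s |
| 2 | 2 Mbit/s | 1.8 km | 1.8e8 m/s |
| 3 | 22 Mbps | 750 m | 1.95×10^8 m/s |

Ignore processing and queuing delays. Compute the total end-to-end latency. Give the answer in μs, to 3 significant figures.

L = 500 × 8 = 4000 bits.
Transmission delays (L/R per hop): 512.821, 2000, 181.818 μs; sum = 2694.64 μs.
Propagation delays (d/s per hop): 7.61905, 10, 3.84615 μs; sum = 21.4652 μs.
End-to-end = 2720 μs.

2720 μs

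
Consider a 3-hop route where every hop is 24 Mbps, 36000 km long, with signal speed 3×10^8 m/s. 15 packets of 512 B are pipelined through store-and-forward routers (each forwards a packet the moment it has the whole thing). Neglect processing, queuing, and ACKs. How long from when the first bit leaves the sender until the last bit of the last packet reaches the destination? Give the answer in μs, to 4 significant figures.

362900 μs

Per-hop transmission t_tx = L/R = 4096/24000000 = 170.667 μs.
Per-hop propagation t_prop = 36000000/300000000 = 120000 μs.
Pipeline fill: first packet needs 3·t_tx to clear all hops; remaining 14 packets each add one t_tx.
Total = (3+15-1)·t_tx + 3·t_prop = 17·170.667 + 3·120000 = 362900 μs.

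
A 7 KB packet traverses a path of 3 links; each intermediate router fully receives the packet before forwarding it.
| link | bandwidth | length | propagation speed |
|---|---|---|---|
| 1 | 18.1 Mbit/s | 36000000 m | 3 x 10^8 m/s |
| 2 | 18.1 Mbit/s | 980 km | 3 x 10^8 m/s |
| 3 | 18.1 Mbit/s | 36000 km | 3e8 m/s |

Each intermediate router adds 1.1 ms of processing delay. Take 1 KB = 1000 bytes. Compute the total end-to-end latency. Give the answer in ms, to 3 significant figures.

L = 56000 bits.
Transmission delay per hop = L/R = 56000/18100000 = 3.09392 ms; 3 hops → 9.28177 ms.
Propagation delays (d/s per hop): 120, 3.26667, 120 ms; sum = 243.267 ms.
Processing at 2 router(s): 2 × 1.1 ms = 2.2 ms.
End-to-end = 255 ms.

255 ms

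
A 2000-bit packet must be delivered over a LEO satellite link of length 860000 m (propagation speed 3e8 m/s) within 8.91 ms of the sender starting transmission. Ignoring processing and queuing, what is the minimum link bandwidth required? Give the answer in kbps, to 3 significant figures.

Propagation delay = 860000 / 300000000 = 2.86667 ms.
Transmission budget = 8.91 − 2.86667 = 6.04333 ms.
R ≥ L / t_tx = 2000 bits / 0.00604333 s = 331 kbps.

331 kbps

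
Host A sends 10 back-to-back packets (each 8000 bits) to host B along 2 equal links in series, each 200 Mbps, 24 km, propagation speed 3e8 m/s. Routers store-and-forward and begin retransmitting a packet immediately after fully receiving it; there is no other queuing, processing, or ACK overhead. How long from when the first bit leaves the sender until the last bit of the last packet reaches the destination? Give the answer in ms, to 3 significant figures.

Per-hop transmission t_tx = L/R = 8000/200000000 = 0.04 ms.
Per-hop propagation t_prop = 24000/300000000 = 0.08 ms.
Pipeline fill: first packet needs 2·t_tx to clear all hops; remaining 9 packets each add one t_tx.
Total = (2+10-1)·t_tx + 2·t_prop = 11·0.04 + 2·0.08 = 0.600 ms.

0.600 ms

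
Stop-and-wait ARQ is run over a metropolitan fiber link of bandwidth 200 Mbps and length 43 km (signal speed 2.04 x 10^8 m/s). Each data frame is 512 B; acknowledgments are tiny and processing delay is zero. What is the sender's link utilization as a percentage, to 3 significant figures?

4.63 %

t_tx = L/R = 4096/200000000 = 2.048e-05 s.
t_prop = 43000/204000000 = 0.000210784 s; RTT = 0.000421569 s.
Cycle = t_tx + RTT = 0.000442049 s.
Utilization = t_tx / cycle = 2.048e-05/0.000442049 = 4.63 %.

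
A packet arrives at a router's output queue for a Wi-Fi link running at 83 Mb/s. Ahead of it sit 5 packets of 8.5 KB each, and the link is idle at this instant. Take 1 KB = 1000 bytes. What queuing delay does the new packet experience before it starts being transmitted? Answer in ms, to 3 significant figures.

4.10 ms

Each queued packet: L/R = 68000/83000000 = 0.819277 ms.
5 queued → 4.09639 ms.
Queuing delay = 4.10 ms.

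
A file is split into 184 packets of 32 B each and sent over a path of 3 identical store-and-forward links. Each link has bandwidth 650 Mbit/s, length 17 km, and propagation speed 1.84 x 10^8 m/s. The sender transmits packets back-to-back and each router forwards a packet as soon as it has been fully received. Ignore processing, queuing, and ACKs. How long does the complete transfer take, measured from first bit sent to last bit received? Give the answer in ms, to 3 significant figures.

Per-hop transmission t_tx = L/R = 256/650000000 = 0.000393846 ms.
Per-hop propagation t_prop = 17000/184000000 = 0.0923913 ms.
Pipeline fill: first packet needs 3·t_tx to clear all hops; remaining 183 packets each add one t_tx.
Total = (3+184-1)·t_tx + 3·t_prop = 186·0.000393846 + 3·0.0923913 = 0.350 ms.

0.350 ms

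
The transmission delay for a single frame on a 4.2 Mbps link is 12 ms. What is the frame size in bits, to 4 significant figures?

50400 bits

L = R × t_tx = 4200000 b/s × 0.012 s = 50400 bits.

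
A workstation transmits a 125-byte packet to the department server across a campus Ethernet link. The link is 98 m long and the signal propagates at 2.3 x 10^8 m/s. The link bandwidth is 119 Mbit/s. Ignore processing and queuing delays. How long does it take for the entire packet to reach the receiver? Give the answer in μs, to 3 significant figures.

L = 125 × 8 = 1000 bits.
Transmission delay = L/R = 1000 / 119000000 = 8.40336 μs.
Propagation delay = d/s = 98 m / 2.3e+08 m/s = 0.426087 μs.
Total = 8.83 μs.

8.83 μs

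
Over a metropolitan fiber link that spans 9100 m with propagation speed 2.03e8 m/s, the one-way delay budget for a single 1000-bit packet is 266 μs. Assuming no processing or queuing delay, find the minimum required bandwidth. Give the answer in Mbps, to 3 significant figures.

Propagation delay = 9100 / 2.03e+08 = 44.8276 μs.
Transmission budget = 266 − 44.8276 = 221.172 μs.
R ≥ L / t_tx = 1000 bits / 0.000221172 s = 4.52 Mbps.

4.52 Mbps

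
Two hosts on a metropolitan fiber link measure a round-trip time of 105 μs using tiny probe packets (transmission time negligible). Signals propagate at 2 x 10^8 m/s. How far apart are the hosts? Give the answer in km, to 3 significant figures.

10.5 km

One-way propagation = RTT/2 = 52.5 μs.
d = s × t = 200000000 × 5.25e-05 = 10.5 km.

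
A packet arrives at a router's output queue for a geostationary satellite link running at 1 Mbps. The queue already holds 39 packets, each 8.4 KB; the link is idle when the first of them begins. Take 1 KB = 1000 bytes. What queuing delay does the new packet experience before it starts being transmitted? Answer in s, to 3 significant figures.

Each queued packet: L/R = 67200/1000000 = 0.0672 s.
39 queued → 2.6208 s.
Queuing delay = 2.62 s.

2.62 s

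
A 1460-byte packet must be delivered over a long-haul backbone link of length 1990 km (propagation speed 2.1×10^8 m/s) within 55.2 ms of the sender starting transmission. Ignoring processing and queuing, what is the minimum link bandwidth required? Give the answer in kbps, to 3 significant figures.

255 kbps

L = 11680 bits.
Propagation delay = 1990000 / 210000000 = 9.47619 ms.
Transmission budget = 55.2 − 9.47619 = 45.7238 ms.
R ≥ L / t_tx = 11680 bits / 0.0457238 s = 255 kbps.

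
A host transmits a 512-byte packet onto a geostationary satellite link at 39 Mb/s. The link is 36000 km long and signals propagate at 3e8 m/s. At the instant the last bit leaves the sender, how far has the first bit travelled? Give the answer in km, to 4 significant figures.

t_tx = L/R = 4096/39000000 = 0.000105026 s.
Distance = s × t_tx = 300000000 × 0.000105026 = 31.51 km.

31.51 km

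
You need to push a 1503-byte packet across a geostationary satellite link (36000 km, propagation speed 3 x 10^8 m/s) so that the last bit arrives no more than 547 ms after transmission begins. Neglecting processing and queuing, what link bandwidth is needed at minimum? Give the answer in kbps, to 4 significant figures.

L = 12024 bits.
Propagation delay = 36000000 / 300000000 = 120 ms.
Transmission budget = 547 − 120 = 427 ms.
R ≥ L / t_tx = 12024 bits / 0.427 s = 28.16 kbps.

28.16 kbps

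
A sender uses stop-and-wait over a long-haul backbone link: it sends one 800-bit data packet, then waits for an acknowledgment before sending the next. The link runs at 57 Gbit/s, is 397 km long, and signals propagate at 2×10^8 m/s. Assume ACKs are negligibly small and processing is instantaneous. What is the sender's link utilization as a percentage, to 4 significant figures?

t_tx = L/R = 800/57000000000 = 1.40351e-08 s.
t_prop = 397000/200000000 = 0.001985 s; RTT = 0.00397 s.
Cycle = t_tx + RTT = 0.00397001 s.
Utilization = t_tx / cycle = 1.40351e-08/0.00397001 = 0.0003535 %.

0.0003535 %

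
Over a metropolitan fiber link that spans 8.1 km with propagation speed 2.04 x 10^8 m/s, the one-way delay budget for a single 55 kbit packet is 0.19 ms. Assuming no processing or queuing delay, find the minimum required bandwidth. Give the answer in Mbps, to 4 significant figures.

Propagation delay = 8100 / 204000000 = 0.0397059 ms.
Transmission budget = 0.19 − 0.0397059 = 0.150294 ms.
R ≥ L / t_tx = 55000 bits / 0.000150294 s = 365.9 Mbps.

365.9 Mbps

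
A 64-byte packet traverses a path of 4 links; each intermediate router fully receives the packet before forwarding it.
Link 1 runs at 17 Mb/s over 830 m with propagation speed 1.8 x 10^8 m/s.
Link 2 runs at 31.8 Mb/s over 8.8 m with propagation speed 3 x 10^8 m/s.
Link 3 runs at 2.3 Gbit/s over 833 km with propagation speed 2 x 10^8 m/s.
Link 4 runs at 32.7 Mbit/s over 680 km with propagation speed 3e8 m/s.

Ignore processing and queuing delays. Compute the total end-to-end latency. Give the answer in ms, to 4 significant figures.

6.498 ms

L = 64 × 8 = 512 bits.
Transmission delays (L/R per hop): 0.0301176, 0.0161006, 0.000222609, 0.0156575 ms; sum = 0.0620984 ms.
Propagation delays (d/s per hop): 0.00461111, 2.93333e-05, 4.165, 2.26667 ms; sum = 6.43631 ms.
End-to-end = 6.498 ms.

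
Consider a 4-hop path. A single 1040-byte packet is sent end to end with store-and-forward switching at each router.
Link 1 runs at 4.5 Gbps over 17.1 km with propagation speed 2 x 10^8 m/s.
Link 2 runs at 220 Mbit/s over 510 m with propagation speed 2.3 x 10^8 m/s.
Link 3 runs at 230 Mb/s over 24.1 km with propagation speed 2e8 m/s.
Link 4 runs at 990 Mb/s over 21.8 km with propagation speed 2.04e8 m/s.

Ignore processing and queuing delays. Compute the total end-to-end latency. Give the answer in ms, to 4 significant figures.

L = 1040 × 8 = 8320 bits.
Transmission delays (L/R per hop): 0.00184889, 0.0378182, 0.0361739, 0.00840404 ms; sum = 0.084245 ms.
Propagation delays (d/s per hop): 0.0855, 0.00221739, 0.1205, 0.106863 ms; sum = 0.31508 ms.
End-to-end = 0.3993 ms.

0.3993 ms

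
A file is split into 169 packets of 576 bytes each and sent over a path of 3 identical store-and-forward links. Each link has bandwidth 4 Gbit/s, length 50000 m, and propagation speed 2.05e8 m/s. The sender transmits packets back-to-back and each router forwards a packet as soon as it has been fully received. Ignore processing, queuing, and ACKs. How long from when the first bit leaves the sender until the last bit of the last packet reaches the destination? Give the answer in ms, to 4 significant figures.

0.9287 ms

Per-hop transmission t_tx = L/R = 4608/4000000000 = 0.001152 ms.
Per-hop propagation t_prop = 50000/2.05e+08 = 0.243902 ms.
Pipeline fill: first packet needs 3·t_tx to clear all hops; remaining 168 packets each add one t_tx.
Total = (3+169-1)·t_tx + 3·t_prop = 171·0.001152 + 3·0.243902 = 0.9287 ms.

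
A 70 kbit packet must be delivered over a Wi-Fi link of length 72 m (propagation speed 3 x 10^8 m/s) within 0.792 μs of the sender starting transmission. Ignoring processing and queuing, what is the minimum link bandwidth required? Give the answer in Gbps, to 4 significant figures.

Propagation delay = 72 / 300000000 = 0.24 μs.
Transmission budget = 0.792 − 0.24 = 0.552 μs.
R ≥ L / t_tx = 70000 bits / 5.52e-07 s = 126.8 Gbps.

126.8 Gbps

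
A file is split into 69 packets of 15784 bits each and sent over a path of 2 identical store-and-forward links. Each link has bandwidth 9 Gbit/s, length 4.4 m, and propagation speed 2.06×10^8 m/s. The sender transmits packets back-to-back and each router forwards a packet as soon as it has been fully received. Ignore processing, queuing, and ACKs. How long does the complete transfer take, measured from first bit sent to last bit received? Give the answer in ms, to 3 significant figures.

Per-hop transmission t_tx = L/R = 15784/9000000000 = 0.00175378 ms.
Per-hop propagation t_prop = 4.4/206000000 = 2.13592e-05 ms.
Pipeline fill: first packet needs 2·t_tx to clear all hops; remaining 68 packets each add one t_tx.
Total = (2+69-1)·t_tx + 2·t_prop = 70·0.00175378 + 2·2.13592e-05 = 0.123 ms.

0.123 ms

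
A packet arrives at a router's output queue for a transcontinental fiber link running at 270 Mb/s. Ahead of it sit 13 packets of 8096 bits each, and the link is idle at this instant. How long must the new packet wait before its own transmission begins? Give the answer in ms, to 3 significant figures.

0.390 ms

Each queued packet: L/R = 8096/270000000 = 0.0299852 ms.
13 queued → 0.389807 ms.
Queuing delay = 0.390 ms.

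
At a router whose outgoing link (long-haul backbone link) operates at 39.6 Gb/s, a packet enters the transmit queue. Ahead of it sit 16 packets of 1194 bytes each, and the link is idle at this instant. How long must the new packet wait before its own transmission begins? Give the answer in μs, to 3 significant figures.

Each queued packet: L/R = 9552/39600000000 = 0.241212 μs.
16 queued → 3.85939 μs.
Queuing delay = 3.86 μs.

3.86 μs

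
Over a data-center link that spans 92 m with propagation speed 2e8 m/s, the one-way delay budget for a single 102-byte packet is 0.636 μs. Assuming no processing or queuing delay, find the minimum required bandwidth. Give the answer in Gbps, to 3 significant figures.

L = 816 bits.
Propagation delay = 92 / 200000000 = 0.46 μs.
Transmission budget = 0.636 − 0.46 = 0.176 μs.
R ≥ L / t_tx = 816 bits / 1.76e-07 s = 4.64 Gbps.

4.64 Gbps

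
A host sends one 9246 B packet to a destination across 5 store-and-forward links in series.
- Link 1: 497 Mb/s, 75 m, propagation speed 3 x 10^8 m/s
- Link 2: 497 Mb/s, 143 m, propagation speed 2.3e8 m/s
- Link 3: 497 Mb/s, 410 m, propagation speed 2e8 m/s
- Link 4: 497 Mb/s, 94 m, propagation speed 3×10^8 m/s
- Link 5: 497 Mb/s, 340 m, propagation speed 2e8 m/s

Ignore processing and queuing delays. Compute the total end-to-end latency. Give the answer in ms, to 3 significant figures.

L = 9246 × 8 = 73968 bits.
Transmission delay per hop = L/R = 73968/497000000 = 0.148829 ms; 5 hops → 0.744145 ms.
Propagation delays (d/s per hop): 0.00025, 0.000621739, 0.00205, 0.000313333, 0.0017 ms; sum = 0.00493507 ms.
End-to-end = 0.749 ms.

0.749 ms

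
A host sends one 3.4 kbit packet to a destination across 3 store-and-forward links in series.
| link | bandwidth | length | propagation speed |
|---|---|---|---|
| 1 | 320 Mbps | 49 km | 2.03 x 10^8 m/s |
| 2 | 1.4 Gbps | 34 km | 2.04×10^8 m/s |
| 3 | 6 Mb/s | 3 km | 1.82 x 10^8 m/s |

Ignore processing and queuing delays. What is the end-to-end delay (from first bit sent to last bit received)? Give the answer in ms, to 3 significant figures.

1.00 ms

L = 3400 bits.
Transmission delays (L/R per hop): 0.010625, 0.00242857, 0.566667 ms; sum = 0.57972 ms.
Propagation delays (d/s per hop): 0.241379, 0.166667, 0.0164835 ms; sum = 0.424529 ms.
End-to-end = 1.00 ms.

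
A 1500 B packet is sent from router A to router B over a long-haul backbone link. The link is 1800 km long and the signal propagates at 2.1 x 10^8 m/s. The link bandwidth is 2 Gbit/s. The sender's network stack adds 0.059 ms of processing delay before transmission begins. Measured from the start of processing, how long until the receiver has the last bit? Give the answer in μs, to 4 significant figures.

8636 μs

L = 1500 × 8 = 12000 bits.
Transmission delay = L/R = 12000 / 2000000000 = 6 μs.
Propagation delay = d/s = 1800000 m / 210000000 m/s = 8571.43 μs.
Plus processing delay 0.059 ms = 59 μs.
Total = 8636 μs.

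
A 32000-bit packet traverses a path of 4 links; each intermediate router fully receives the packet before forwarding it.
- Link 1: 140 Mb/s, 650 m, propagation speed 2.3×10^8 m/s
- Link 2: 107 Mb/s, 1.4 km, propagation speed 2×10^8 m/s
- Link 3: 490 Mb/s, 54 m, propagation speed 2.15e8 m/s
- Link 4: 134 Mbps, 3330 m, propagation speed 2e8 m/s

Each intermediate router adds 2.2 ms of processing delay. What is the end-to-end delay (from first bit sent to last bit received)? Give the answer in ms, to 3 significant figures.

Transmission delays (L/R per hop): 0.228571, 0.299065, 0.0653061, 0.238806 ms; sum = 0.831749 ms.
Propagation delays (d/s per hop): 0.00282609, 0.007, 0.000251163, 0.01665 ms; sum = 0.0267272 ms.
Processing at 3 router(s): 3 × 2.2 ms = 6.6 ms.
End-to-end = 7.46 ms.

7.46 ms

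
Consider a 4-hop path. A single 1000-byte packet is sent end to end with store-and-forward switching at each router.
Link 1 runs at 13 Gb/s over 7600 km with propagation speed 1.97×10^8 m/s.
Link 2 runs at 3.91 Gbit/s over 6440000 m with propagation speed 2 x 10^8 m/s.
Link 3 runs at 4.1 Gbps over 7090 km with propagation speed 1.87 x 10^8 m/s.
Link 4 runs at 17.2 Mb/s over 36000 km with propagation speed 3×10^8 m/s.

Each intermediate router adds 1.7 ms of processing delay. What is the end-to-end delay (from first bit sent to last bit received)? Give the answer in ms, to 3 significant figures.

L = 1000 × 8 = 8000 bits.
Transmission delays (L/R per hop): 0.000615385, 0.00204604, 0.00195122, 0.465116 ms; sum = 0.469729 ms.
Propagation delays (d/s per hop): 38.5787, 32.2, 37.9144, 120 ms; sum = 228.693 ms.
Processing at 3 router(s): 3 × 1.7 ms = 5.1 ms.
End-to-end = 234 ms.

234 ms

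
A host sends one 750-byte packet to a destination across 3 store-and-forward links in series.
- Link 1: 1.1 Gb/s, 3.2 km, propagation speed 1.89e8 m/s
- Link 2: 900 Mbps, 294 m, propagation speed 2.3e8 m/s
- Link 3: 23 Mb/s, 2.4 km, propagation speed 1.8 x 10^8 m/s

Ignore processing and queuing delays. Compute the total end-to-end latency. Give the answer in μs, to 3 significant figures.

L = 750 × 8 = 6000 bits.
Transmission delays (L/R per hop): 5.45455, 6.66667, 260.87 μs; sum = 272.991 μs.
Propagation delays (d/s per hop): 16.9312, 1.27826, 13.3333 μs; sum = 31.5428 μs.
End-to-end = 305 μs.

305 μs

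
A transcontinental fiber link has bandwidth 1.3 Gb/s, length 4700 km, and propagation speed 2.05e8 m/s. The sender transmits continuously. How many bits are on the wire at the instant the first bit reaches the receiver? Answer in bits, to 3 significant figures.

Propagation delay = 4700000 / 2.05e+08 = 0.0229268 s.
BDP = R × t_prop = 1300000000 × 0.0229268 = 29804900 bits.

29800000 bits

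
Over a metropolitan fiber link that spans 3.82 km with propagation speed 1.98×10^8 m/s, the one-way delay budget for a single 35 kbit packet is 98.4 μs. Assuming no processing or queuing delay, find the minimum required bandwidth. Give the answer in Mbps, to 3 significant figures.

442 Mbps

Propagation delay = 3820 / 198000000 = 19.2929 μs.
Transmission budget = 98.4 − 19.2929 = 79.1071 μs.
R ≥ L / t_tx = 35000 bits / 7.91071e-05 s = 442 Mbps.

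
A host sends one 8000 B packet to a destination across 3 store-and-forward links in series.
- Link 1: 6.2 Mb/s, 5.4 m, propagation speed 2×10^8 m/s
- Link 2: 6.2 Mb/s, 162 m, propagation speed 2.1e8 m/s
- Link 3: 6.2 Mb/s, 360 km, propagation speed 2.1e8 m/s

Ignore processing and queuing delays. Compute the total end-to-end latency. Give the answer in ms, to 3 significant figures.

L = 8000 × 8 = 64000 bits.
Transmission delay per hop = L/R = 64000/6200000 = 10.3226 ms; 3 hops → 30.9677 ms.
Propagation delays (d/s per hop): 2.7e-05, 0.000771429, 1.71429 ms; sum = 1.71508 ms.
End-to-end = 32.7 ms.

32.7 ms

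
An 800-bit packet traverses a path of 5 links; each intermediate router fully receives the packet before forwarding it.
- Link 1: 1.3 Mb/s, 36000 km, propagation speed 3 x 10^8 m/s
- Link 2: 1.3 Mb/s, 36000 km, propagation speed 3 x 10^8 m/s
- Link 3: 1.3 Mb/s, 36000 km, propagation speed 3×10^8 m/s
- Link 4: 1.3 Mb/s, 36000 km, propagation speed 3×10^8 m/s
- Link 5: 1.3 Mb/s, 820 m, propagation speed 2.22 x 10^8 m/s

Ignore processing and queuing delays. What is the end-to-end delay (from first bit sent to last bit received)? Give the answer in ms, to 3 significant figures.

483 ms

Transmission delay per hop = L/R = 800/1300000 = 0.615385 ms; 5 hops → 3.07692 ms.
Propagation delays (d/s per hop): 120, 120, 120, 120, 0.00369369 ms; sum = 480.004 ms.
End-to-end = 483 ms.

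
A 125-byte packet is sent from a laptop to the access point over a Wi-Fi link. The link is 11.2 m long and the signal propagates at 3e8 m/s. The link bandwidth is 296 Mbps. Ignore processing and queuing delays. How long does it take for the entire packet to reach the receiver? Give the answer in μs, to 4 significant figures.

3.416 μs

L = 125 × 8 = 1000 bits.
Transmission delay = L/R = 1000 / 296000000 = 3.37838 μs.
Propagation delay = d/s = 11.2 m / 300000000 m/s = 0.0373333 μs.
Total = 3.416 μs.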